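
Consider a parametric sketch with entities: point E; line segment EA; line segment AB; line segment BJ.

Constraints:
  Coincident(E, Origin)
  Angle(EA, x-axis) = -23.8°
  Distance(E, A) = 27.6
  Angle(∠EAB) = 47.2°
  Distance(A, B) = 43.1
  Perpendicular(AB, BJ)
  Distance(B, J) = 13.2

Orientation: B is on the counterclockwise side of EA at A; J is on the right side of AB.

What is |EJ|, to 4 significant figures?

41.37

E is at the origin; EA runs at -23.8° with length 27.6, so A = 27.6·(cos -23.8°, sin -23.8°) = (25.25, -11.14). ∠EAB = 47.2°, so AB runs at -23.8° + (180° − 47.2°) = 109.0° from the x-axis; with |AB| = 43.1, B = A + 43.1·(cos 109.0°, sin 109.0°) = (11.22, 29.61). AB is perpendicular to BJ; with |BJ| = 13.2 on the right of AB, J = B + 13.2·(0.9455, 0.3256) = (23.70, 33.91). Then |EJ| = |J − E| = 41.37.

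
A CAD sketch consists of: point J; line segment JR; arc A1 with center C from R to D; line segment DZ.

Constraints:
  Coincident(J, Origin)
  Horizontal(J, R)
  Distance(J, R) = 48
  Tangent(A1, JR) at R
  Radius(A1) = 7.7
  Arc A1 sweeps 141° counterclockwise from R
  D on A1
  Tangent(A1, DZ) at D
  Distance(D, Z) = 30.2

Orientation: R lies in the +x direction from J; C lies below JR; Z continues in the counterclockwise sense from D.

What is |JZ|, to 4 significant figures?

74.21

J is at the origin; J and R share the same y with |JR| = 48.0 and R on the +x side, so R = (48.00, 0.000). The tangent condition forces CR to be normal to JR, so C = R + (0, -7.7) = (48.00, -7.700). On A1, R sits at bearing 90° from C; a 141° counterclockwise sweep puts D at bearing 231°, so D = C + 7.7·(cos 231°, sin 231°) = (43.15, -13.68). Tangency of A1 to DZ means the radius CD is perpendicular to DZ, so DZ runs along (−sin 231°, cos 231°); with |DZ| = 30.2, Z = (66.62, -32.69). Then |JZ| = |Z − J| = 74.21.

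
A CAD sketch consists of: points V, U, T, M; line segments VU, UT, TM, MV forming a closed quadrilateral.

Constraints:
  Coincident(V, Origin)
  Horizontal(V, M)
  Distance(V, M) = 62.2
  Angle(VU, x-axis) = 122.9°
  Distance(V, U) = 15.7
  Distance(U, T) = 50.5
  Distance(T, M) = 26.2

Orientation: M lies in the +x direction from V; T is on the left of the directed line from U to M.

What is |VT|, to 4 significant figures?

45.00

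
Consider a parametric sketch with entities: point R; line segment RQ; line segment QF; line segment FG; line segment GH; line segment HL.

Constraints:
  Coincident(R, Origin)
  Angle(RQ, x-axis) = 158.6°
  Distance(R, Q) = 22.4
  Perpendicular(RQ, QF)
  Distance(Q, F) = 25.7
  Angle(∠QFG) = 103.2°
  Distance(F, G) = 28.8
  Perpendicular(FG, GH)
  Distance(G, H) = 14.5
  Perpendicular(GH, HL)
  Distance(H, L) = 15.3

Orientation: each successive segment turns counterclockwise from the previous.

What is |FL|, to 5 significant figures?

19.812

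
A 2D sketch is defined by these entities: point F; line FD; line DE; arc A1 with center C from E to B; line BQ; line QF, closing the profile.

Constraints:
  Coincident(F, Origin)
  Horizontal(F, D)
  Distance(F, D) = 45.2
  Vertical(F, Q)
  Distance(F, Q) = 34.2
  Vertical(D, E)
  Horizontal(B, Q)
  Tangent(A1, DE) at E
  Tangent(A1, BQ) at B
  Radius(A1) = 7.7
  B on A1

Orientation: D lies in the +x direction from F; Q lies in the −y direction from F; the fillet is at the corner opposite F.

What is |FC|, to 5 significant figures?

45.918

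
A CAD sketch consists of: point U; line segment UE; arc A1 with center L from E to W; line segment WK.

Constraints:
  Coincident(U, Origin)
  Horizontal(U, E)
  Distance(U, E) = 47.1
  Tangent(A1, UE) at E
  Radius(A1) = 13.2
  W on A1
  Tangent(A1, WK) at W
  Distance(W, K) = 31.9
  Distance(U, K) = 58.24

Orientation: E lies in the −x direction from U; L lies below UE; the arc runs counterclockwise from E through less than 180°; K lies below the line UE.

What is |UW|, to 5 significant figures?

61.074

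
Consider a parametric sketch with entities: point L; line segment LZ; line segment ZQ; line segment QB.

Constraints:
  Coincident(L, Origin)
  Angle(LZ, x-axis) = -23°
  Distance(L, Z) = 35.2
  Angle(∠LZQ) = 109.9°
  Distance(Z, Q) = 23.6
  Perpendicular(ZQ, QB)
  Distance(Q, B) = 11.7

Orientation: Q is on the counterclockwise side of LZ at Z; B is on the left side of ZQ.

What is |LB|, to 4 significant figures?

41.52

∠LZQ = 109.9°, so ZQ runs at -23.0° + (180° − 109.9°) = 47.10° from the x-axis; with |ZQ| = 23.6, Q = Z + 23.6·(cos 47.10°, sin 47.10°) = (48.47, 3.534). ZQ ⟂ QB; with |QB| = 11.7 on the left of ZQ, B = Q + 11.7·(-0.7325, 0.6807) = (39.90, 11.50). Then |LB| = |B − L| = 41.52.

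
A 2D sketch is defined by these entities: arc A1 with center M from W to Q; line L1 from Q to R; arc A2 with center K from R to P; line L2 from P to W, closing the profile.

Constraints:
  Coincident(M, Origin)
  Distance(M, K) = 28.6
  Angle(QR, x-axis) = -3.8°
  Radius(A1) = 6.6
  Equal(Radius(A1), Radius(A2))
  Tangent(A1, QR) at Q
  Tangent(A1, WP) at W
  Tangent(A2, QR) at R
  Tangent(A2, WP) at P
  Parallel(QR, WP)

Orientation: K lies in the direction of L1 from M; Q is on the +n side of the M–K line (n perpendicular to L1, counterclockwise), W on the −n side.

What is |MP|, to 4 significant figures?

29.35

The slot axis is L1's direction at -3.8°, so u = (cos -3.8°, sin -3.8°) = (0.9978, -0.06627) and n = (−sin -3.8°, cos -3.8°) = (0.06627, 0.9978). M is at the origin and K lies 28.6 along u from M, so K = 28.6·u = (28.54, -1.895). Tangency of A1 to both parallel lines with radius 6.6 puts Q and W at M ± 6.6·n: Q = (0.4374, 6.585), W = (-0.4374, -6.585). Equal radii place R and P the same way about K: R = K + 6.6·n = (28.97, 4.690), P = K − 6.6·n = (28.10, -8.481). Then |MP| = |P − M| = 29.35.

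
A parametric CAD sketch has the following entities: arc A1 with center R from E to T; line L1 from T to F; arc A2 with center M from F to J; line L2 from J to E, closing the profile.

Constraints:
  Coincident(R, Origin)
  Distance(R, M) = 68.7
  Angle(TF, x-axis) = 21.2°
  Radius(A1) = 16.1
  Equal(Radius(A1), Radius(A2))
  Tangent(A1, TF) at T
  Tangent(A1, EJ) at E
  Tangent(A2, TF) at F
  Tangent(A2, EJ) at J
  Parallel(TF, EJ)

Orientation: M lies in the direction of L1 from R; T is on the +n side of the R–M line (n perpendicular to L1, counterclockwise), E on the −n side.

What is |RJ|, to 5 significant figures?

70.561

Tangency of A1 to both parallel lines with radius 16.1 puts T and E at R ± 16.1·n: T = (-5.8222, 15.010), E = (5.8222, -15.010). Equal radii place F and J the same way about M: F = M + 16.1·n = (58.228, 39.854), J = M − 16.1·n = (69.873, 9.8332). Then |RJ| = |J − R| = 70.561.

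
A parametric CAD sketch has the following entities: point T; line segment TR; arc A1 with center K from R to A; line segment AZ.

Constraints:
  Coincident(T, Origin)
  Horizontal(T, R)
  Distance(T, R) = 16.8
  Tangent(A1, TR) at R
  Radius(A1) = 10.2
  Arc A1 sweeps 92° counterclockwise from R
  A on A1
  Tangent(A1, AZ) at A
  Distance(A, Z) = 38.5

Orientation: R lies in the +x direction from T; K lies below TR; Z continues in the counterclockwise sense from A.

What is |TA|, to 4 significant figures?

12.45

Since A1 is tangent to TR there, KR ⟂ TR, so K = R + (0, -10.2) = (16.80, -10.20). On A1, R sits at bearing 90° from K; a 92° counterclockwise sweep puts A at bearing 182°, so A = K + 10.2·(cos 182°, sin 182°) = (6.606, -10.56). Then |TA| = |A − T| = 12.45.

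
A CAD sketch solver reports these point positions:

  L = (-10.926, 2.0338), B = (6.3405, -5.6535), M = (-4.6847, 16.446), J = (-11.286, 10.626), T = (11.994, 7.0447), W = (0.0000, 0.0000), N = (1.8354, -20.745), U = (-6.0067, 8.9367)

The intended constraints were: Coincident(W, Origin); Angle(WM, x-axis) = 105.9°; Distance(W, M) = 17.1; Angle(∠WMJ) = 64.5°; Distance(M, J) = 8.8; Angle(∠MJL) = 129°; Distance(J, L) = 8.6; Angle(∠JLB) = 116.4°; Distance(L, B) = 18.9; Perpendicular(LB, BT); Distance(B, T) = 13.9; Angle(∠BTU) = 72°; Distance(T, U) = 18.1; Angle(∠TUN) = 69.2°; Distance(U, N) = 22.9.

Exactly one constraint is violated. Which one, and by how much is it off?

Distance(U, N) = 22.9 — off by 7.80.

W = (0.00, 0.00) ✓; WM at 105.9° ✓; |WM| = 17.10 ✓; ∠WMJ = 64.50° ✓; |MJ| = 8.801 ✓; ∠MJL = 129.0° ✓; |JL| = 8.600 ✓; ∠JLB = 116.4° ✓; |LB| = 18.90 ✓; ∠(LB, BT) = 90.00° ✓; |BT| = 13.90 ✓; ∠BTU = 72.00° ✓; |TU| = 18.10 ✓; ∠TUN = 69.20° ✓; |UN| = 30.70 ✗.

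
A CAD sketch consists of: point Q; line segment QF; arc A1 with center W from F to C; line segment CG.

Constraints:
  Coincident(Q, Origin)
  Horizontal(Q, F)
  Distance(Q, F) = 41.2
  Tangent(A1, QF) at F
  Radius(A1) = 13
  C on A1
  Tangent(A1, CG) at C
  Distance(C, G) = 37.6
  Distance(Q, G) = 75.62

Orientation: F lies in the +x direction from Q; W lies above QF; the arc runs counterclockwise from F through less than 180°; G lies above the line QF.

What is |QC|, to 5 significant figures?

55.454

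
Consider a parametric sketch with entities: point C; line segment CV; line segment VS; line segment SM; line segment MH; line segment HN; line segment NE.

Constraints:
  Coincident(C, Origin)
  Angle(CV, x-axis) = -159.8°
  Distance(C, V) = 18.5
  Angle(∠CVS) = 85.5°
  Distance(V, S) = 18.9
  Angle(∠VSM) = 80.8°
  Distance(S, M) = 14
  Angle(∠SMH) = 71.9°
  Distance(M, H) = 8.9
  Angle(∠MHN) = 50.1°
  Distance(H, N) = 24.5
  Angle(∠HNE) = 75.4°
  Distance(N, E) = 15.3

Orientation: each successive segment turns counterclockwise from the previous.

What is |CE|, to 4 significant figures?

32.21

C is at the origin; CV runs at -159.8° with length 18.5, so V = (-17.36, -6.388). ∠CVS = 85.5° gives VS at -65.30° from the x-axis; with |VS| = 18.9, S = (-9.464, -23.56). ∠VSM = 80.8° gives SM at 33.90° from the x-axis; with |SM| = 14.0, M = (2.156, -15.75). ∠SMH = 71.9° gives MH at 142.0° from the x-axis; with |MH| = 8.9, H = (-4.858, -10.27). ∠MHN = 50.1° gives HN at -88.10° from the x-axis; with |HN| = 24.5, N = (-4.045, -34.76). ∠HNE = 75.4° gives NE at 16.50° from the x-axis; with |NE| = 15.3, E = (10.62, -30.41). Then |CE| = |E − C| = 32.21.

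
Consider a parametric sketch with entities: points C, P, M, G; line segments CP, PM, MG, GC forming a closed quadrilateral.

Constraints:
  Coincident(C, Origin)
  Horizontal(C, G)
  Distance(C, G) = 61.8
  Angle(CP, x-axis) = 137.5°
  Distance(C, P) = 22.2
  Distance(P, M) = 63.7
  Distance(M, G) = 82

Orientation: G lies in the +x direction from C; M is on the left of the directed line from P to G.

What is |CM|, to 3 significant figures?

71.2

C is at the origin; C and G share the same y with |CG| = 61.8 and G in +x, so G = (61.8, 0). CP runs at 137.5° with |CP| = 22.2, so P = (-16.4, 15.0). M is determined by |PM| = 63.7 and |MG| = 82.0 together: it lies at the intersection of circle(P, 63.7) and circle(G, 82.0). With |PG| = 79.6, the foot of the radical line on PG is 23.0 from P and the perpendicular offset is √(63.7² − 23.0²) = 59.4. Taking the left-of-PG solution: M = (17.5, 69.0).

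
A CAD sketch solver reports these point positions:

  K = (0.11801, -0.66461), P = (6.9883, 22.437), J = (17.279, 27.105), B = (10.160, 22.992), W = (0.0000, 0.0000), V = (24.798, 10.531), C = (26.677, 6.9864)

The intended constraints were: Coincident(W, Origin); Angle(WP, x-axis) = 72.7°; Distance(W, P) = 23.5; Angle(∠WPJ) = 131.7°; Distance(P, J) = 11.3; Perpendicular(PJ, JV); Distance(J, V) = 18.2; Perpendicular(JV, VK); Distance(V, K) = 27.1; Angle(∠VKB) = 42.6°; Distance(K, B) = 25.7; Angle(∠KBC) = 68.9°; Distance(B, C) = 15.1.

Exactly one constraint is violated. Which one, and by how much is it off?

Distance(B, C) = 15.1 — off by 7.90.

W = (0.00, 0.00) ✓; WP at 72.70° ✓; |WP| = 23.50 ✓; ∠WPJ = 131.7° ✓; |PJ| = 11.30 ✓; ∠(PJ, JV) = 90.00° ✓; |JV| = 18.20 ✓; ∠(JV, VK) = 90.00° ✓; |VK| = 27.10 ✓; ∠VKB = 42.60° ✓; |KB| = 25.70 ✓; ∠KBC = 68.90° ✓; |BC| = 23.00 ✗.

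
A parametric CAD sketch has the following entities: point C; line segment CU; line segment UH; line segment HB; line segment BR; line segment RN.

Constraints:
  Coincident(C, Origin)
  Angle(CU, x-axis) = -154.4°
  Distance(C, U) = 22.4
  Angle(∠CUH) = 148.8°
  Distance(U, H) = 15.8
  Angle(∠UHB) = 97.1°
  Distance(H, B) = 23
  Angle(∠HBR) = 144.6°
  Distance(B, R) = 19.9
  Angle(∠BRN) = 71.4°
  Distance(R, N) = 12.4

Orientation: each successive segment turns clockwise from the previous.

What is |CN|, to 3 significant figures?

28.0

C is at the origin; CU runs at -154.4° with length 22.4, so U = (-20.2, -9.68). ∠CUH = 148.8° gives UH at 174° from the x-axis; with |UH| = 15.8, H = (-35.9, -8.14). ∠UHB = 97.1° gives HB at 91.5° from the x-axis; with |HB| = 23.0, B = (-36.5, 14.9). ∠HBR = 144.6° gives BR at 56.1° from the x-axis; with |BR| = 19.9, R = (-25.4, 31.4). ∠BRN = 71.4° gives RN at -52.5° from the x-axis; with |RN| = 12.4, N = (-17.9, 21.5). Then |CN| = |N − C| = 28.0.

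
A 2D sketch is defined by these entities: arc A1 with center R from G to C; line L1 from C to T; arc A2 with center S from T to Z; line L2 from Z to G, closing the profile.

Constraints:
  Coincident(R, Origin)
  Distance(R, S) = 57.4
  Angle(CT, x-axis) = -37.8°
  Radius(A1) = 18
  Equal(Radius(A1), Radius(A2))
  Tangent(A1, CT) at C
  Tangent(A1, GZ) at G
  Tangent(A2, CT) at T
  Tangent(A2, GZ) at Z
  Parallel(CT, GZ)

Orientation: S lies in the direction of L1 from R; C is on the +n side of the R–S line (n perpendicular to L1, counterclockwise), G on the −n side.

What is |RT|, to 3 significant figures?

60.2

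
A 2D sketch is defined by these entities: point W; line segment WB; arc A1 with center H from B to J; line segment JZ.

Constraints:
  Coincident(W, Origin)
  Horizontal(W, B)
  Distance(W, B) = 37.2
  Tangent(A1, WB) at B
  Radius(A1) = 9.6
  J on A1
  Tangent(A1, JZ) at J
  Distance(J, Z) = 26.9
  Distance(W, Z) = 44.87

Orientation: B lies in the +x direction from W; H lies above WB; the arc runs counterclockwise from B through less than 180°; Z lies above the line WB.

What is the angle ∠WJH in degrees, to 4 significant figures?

21.64°

Checks: |HJ| = 9.600 ✓; ∠(HJ, JZ) = 90.00° ✓; |JZ| = 26.90 ✓; |WZ| = 44.87 ✓.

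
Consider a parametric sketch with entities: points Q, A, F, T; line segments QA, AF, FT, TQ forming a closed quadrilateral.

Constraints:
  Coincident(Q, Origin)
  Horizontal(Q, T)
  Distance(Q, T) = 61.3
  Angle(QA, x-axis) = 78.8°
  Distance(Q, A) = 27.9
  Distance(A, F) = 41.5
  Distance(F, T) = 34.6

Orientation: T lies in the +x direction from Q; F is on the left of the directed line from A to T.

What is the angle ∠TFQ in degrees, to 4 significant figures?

81.03°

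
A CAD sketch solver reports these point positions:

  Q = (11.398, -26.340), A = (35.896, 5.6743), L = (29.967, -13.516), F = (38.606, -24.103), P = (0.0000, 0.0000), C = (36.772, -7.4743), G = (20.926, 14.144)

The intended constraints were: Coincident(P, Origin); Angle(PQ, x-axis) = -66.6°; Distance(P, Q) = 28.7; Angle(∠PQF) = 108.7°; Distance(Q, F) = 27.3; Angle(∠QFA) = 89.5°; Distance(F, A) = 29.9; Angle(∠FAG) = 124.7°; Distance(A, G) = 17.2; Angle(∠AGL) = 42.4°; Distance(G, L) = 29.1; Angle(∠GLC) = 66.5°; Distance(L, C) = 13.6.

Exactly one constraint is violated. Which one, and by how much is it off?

Distance(L, C) = 13.6 — off by 4.50.

P = (0.00, 0.00) ✓; PQ at -66.60° ✓; |PQ| = 28.70 ✓; ∠PQF = 108.7° ✓; |QF| = 27.30 ✓; ∠QFA = 89.50° ✓; |FA| = 29.90 ✓; ∠FAG = 124.7° ✓; |AG| = 17.20 ✓; ∠AGL = 42.40° ✓; |GL| = 29.10 ✓; ∠GLC = 66.50° ✓; |LC| = 9.100 ✗.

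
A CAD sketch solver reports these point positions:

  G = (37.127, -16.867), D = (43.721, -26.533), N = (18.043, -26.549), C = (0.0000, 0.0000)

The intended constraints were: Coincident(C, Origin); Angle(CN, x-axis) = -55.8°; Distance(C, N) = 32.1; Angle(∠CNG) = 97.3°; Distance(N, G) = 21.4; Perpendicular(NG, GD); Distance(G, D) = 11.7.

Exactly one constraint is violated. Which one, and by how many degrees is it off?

Perpendicular(NG, GD) — off by 7.40°.

C = (0.00, 0.00) ✓; CN at -55.80° ✓; |CN| = 32.10 ✓; ∠CNG = 97.30° ✓; |NG| = 21.40 ✓; ∠(NG, GD) = 82.60° ✗; |GD| = 11.70 ✓.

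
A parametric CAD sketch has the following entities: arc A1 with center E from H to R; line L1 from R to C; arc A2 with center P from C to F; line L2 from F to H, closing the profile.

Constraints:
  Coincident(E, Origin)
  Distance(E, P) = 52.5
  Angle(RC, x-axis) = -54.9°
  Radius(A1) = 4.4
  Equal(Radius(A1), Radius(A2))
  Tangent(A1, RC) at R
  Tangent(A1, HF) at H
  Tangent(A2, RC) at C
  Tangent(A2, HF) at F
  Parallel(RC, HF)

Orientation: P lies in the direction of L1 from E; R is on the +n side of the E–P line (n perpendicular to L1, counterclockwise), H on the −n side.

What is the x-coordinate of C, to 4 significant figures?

33.79

The slot axis is L1's direction at -54.9°, so u = (cos -54.9°, sin -54.9°) = (0.5750, -0.8181) and n = (−sin -54.9°, cos -54.9°) = (0.8181, 0.5750). E is at the origin and P lies 52.5 along u from E, so P = 52.5·u = (30.19, -42.95). Tangency of A1 to both parallel lines with radius 4.4 puts R and H at E ± 4.4·n: R = (3.600, 2.530), H = (-3.600, -2.530). Equal radii place C and F the same way about P: C = P + 4.4·n = (33.79, -40.42), F = P − 4.4·n = (26.59, -45.48). So C.x = 33.79.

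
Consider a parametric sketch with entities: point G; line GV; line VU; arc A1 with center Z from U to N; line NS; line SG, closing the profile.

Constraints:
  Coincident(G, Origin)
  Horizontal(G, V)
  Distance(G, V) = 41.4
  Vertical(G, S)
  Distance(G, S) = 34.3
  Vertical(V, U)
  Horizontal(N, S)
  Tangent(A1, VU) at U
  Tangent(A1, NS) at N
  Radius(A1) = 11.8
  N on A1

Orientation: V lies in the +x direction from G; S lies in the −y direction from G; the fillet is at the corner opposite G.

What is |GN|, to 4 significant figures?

45.31

G is at the origin; GV is horizontal with |GV| = 41.4 and V on the +x side, so V = (41.40, 0.000). G and S share the same x with |GS| = 34.3 and S on the −y side, so S = (0.000, -34.30). The virtual corner opposite G is at (41.40, -34.30). A1 meets VU tangentially, so ZU is at right angles to VU and A1 meets NS tangentially, so ZN is at right angles to NS, with radius 11.8, so the center Z sits 11.8 in from both sides at Z = (29.60, -22.50). That places the tangent points at U = (41.40, -22.50) on VU and N = (29.60, -34.30) on NS. Then |GN| = |N − G| = 45.31.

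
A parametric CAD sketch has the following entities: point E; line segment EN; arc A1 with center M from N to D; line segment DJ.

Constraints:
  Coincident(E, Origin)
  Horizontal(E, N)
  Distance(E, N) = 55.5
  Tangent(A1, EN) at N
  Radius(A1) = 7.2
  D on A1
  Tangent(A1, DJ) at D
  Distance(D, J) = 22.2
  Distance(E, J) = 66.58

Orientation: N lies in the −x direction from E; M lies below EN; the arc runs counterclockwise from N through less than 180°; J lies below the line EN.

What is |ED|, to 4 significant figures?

63.16

Checks: |EN| = 55.50 ✓; |MD| = 7.200 ✓; ∠(MD, DJ) = 90.00° ✓; |DJ| = 22.20 ✓; |EJ| = 66.58 ✓.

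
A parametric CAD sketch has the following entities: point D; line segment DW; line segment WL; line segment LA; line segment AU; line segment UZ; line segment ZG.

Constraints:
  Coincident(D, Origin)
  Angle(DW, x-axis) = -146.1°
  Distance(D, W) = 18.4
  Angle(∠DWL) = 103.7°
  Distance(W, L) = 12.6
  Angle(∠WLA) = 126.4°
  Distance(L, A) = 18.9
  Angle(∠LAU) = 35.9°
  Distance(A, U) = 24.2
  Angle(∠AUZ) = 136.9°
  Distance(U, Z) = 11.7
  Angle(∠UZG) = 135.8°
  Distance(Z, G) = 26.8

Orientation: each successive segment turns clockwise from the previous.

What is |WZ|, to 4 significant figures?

5.480

D is at the origin; DW runs at -146.1° with length 18.4, so W = (-15.27, -10.26). ∠DWL = 103.7° gives WL at 137.6° from the x-axis; with |WL| = 12.6, L = (-24.58, -1.766). ∠WLA = 126.4° gives LA at 84.00° from the x-axis; with |LA| = 18.9, A = (-22.60, 17.03). ∠LAU = 35.9° gives AU at -60.10° from the x-axis; with |AU| = 24.2, U = (-10.54, -3.949). ∠AUZ = 136.9° gives UZ at -103.2° from the x-axis; with |UZ| = 11.7, Z = (-13.21, -15.34). Then |WZ| = |Z − W| = 5.480.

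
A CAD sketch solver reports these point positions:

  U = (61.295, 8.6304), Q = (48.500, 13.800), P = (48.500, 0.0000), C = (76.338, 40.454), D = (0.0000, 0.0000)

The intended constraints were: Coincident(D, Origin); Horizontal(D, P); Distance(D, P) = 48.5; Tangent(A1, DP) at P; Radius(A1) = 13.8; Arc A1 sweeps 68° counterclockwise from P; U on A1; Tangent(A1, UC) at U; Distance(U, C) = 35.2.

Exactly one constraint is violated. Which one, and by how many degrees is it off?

Tangent(A1, UC) at U — off by 3.30°.

D = (0.00, 0.00) ✓; D.y = 0.00, P.y = 0.00 ✓; |DP| = 48.50 ✓; ∠(QP, PD) = 90.00° ✓; |QP| = 13.80 ✓; bearing(Q→U) − bearing(Q→P) = 68.00° ✓; |QU| = 13.80 ✓; ∠(QU, UC) = 93.30° ✗; |UC| = 35.20 ✓.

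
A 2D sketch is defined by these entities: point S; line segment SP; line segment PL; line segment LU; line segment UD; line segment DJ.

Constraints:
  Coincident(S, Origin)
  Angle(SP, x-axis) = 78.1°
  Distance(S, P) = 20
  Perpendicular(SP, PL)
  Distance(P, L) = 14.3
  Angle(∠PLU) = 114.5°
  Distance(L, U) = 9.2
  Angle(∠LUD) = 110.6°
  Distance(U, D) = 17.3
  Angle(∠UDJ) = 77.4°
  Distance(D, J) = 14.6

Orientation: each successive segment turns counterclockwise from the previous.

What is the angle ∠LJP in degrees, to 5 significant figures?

49.753°

S is at the origin; SP runs at 78.1° with length 20.0, so P = (4.1241, 19.570). SP is perpendicular to PL, so PL runs at 168.10°; with |PL| = 14.3, L = (-9.8686, 22.519). ∠PLU = 114.5° gives LU at -126.40° from the x-axis; with |LU| = 9.2, U = (-15.328, 15.114). ∠LUD = 110.6° gives UD at -57.000° from the x-axis; with |UD| = 17.3, D = (-5.9058, 0.60488). ∠UDJ = 77.4° gives DJ at 45.600° from the x-axis; with |DJ| = 14.6, J = (4.3093, 11.036). Then cos ∠LJP = JL·JP / (|JL||JP|), giving 49.753°.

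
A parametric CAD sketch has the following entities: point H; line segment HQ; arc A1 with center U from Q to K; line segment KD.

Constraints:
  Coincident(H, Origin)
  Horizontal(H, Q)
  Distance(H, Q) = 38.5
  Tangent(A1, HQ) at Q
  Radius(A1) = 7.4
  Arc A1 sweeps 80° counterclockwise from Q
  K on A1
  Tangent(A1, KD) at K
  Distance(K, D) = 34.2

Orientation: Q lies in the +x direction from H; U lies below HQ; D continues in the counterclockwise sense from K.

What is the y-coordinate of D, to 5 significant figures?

-39.795

H is at the origin; H and Q share the same y with |HQ| = 38.5 and Q on the +x side, so Q = (38.500, 0.0000). Since A1 is tangent to HQ there, UQ ⟂ HQ, so U = Q + (0, -7.4) = (38.500, -7.4000). On A1, Q sits at bearing 90° from U; an 80° counterclockwise sweep puts K at bearing 170°, so K = U + 7.4·(cos 170°, sin 170°) = (31.212, -6.1150). Since A1 is tangent to KD there, UK ⟂ KD, so KD runs along (−sin 170°, cos 170°); with |KD| = 34.2, D = (25.274, -39.795). So D.y = -39.795.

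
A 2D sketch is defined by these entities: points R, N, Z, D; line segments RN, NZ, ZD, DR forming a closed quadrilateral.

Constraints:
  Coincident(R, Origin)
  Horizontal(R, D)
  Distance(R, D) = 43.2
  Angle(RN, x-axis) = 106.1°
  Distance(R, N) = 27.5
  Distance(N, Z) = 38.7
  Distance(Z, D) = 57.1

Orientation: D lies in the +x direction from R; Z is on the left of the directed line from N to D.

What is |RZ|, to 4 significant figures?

56.57

Checks: |NZ| = 38.70 ✓; |ZD| = 57.10 ✓.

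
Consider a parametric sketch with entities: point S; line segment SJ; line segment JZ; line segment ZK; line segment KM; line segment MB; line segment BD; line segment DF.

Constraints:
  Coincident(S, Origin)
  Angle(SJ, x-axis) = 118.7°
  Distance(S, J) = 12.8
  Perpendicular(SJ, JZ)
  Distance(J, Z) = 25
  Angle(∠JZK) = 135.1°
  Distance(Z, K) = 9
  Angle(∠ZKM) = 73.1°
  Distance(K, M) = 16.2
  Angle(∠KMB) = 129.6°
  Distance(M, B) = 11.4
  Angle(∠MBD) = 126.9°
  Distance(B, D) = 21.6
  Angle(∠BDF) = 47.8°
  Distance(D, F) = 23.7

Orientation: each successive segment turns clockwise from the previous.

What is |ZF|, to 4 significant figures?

2.927

S is at the origin; SJ runs at 118.7° with length 12.8, so J = (-6.147, 11.23). The perpendicularity gives JZ at right angles to SJ, so JZ runs at 28.70°; with |JZ| = 25.0, Z = (15.78, 23.23). ∠JZK = 135.1° gives ZK at -16.20° from the x-axis; with |ZK| = 9.0, K = (24.42, 20.72). ∠ZKM = 73.1° gives KM at -123.1° from the x-axis; with |KM| = 16.2, M = (15.58, 7.151). ∠KMB = 129.6° gives MB at -173.5° from the x-axis; with |MB| = 11.4, B = (4.251, 5.861). ∠MBD = 126.9° gives BD at 133.4° from the x-axis; with |BD| = 21.6, D = (-10.59, 21.55). ∠BDF = 47.8° gives DF at 1.200° from the x-axis; with |DF| = 23.7, F = (13.10, 22.05). Then |ZF| = |F − Z| = 2.927.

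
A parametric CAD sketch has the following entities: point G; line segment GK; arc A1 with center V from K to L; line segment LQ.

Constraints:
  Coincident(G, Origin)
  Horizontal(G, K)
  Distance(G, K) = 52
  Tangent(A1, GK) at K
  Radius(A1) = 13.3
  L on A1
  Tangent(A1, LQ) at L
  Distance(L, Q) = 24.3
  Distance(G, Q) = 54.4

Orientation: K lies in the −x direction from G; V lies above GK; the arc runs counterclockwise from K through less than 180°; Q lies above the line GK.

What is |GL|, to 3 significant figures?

41.0

Checks: |VL| = 13.30 ✓; ∠(VL, LQ) = 90.00° ✓; |LQ| = 24.30 ✓; |GQ| = 54.40 ✓.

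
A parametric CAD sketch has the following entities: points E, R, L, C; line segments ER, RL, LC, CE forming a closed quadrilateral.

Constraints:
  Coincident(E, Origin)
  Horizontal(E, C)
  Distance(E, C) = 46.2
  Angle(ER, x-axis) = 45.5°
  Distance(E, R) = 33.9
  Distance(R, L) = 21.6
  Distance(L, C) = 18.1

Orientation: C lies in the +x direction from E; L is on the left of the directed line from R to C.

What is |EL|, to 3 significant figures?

48.0

Checks: |RL| = 21.60 ✓; |LC| = 18.10 ✓.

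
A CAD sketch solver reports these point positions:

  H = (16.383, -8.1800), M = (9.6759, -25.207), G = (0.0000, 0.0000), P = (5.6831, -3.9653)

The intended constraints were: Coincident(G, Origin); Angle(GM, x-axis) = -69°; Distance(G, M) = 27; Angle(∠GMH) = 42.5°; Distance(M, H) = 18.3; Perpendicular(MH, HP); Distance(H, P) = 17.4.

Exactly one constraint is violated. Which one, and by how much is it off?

Distance(H, P) = 17.4 — off by 5.90.

G = (0.00, 0.00) ✓; GM at -69.00° ✓; |GM| = 27.00 ✓; ∠GMH = 42.50° ✓; |MH| = 18.30 ✓; ∠(MH, HP) = 90.00° ✓; |HP| = 11.50 ✗.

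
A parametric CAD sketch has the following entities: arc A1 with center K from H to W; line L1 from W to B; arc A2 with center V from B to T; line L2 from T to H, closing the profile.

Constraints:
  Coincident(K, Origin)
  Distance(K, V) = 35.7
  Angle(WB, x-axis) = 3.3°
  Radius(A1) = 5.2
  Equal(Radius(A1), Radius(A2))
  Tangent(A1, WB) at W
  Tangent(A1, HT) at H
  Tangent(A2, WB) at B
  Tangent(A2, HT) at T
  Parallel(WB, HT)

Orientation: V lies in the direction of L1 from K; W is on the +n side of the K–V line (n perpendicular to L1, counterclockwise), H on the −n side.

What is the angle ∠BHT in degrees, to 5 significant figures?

16.242°

The slot axis is L1's direction at 3.3°, so u = (cos 3.3°, sin 3.3°) = (0.99834, 0.057564) and n = (−sin 3.3°, cos 3.3°) = (-0.057564, 0.99834). K is at the origin and V lies 35.7 along u from K, so V = 35.7·u = (35.641, 2.0550). Tangency of A1 to both parallel lines with radius 5.2 puts W and H at K ± 5.2·n: W = (-0.29933, 5.1914), H = (0.29933, -5.1914). Equal radii place B and T the same way about V: B = V + 5.2·n = (35.341, 7.2464), T = V − 5.2·n = (35.940, -3.1363). Then cos ∠BHT = HB·HT / (|HB||HT|), giving 16.242°.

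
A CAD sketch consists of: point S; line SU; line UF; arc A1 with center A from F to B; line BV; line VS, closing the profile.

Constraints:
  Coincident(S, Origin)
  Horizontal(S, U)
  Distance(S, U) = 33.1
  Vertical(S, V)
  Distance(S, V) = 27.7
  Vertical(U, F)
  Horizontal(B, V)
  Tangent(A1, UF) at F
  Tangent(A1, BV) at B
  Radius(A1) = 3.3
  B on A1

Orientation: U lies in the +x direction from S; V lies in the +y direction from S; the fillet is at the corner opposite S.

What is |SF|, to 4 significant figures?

41.12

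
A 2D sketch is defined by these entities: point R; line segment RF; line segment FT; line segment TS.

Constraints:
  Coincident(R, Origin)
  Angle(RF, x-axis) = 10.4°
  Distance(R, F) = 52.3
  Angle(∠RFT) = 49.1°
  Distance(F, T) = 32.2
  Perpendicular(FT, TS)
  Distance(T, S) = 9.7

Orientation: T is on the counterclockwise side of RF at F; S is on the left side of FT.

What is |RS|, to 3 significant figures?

29.9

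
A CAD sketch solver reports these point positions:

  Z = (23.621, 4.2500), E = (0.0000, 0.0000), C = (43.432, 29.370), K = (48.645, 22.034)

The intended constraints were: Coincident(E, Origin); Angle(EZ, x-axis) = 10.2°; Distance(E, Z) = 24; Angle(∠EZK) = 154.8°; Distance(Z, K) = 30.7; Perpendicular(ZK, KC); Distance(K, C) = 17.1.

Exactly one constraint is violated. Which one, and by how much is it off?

Distance(K, C) = 17.1 — off by 8.10.

E = (0.00, 0.00) ✓; EZ at 10.20° ✓; |EZ| = 24.00 ✓; ∠EZK = 154.8° ✓; |ZK| = 30.70 ✓; ∠(ZK, KC) = 90.00° ✓; |KC| = 9.000 ✗.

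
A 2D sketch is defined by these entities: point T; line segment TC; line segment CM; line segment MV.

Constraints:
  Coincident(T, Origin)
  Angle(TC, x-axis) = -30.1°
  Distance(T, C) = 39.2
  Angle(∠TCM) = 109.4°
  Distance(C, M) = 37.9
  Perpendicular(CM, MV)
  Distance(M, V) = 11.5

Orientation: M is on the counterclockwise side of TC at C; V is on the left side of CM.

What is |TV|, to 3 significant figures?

56.9

T is at the origin; TC runs at -30.1° with length 39.2, so C = 39.2·(cos -30.1°, sin -30.1°) = (33.9, -19.7). ∠TCM = 109.4°, so CM runs at -30.1° + (180° − 109.4°) = 40.5° from the x-axis; with |CM| = 37.9, M = C + 37.9·(cos 40.5°, sin 40.5°) = (62.7, 4.95). CM ⟂ MV; with |MV| = 11.5 on the left of CM, V = M + 11.5·(-0.649, 0.760) = (55.3, 13.7). Then |TV| = |V − T| = 56.9.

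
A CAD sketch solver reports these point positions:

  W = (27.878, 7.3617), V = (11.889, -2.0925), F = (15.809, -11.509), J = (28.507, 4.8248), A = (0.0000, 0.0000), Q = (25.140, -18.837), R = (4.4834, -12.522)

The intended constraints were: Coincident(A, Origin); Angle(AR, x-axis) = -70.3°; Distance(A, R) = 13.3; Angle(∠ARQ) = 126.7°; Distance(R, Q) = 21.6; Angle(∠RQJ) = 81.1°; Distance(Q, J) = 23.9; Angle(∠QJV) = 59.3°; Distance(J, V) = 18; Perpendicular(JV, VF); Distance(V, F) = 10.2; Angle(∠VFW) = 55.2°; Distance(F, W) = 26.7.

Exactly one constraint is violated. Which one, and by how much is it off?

Distance(F, W) = 26.7 — off by 4.30.

A = (0.00, 0.00) ✓; AR at -70.30° ✓; |AR| = 13.30 ✓; ∠ARQ = 126.7° ✓; |RQ| = 21.60 ✓; ∠RQJ = 81.10° ✓; |QJ| = 23.90 ✓; ∠QJV = 59.30° ✓; |JV| = 18.00 ✓; ∠(JV, VF) = 90.00° ✓; |VF| = 10.20 ✓; ∠VFW = 55.20° ✓; |FW| = 22.40 ✗.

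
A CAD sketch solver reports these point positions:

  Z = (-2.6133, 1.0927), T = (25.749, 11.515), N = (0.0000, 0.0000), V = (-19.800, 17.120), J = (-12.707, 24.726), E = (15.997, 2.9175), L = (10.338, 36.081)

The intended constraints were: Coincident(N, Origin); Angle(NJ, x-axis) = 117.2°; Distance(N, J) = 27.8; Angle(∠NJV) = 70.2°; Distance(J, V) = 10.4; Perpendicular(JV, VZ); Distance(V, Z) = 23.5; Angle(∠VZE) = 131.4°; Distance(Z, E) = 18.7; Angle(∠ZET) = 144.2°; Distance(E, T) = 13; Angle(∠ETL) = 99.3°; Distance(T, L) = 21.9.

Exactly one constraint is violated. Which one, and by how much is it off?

Distance(T, L) = 21.9 — off by 7.10.

N = (0.00, 0.00) ✓; NJ at 117.2° ✓; |NJ| = 27.80 ✓; ∠NJV = 70.20° ✓; |JV| = 10.40 ✓; ∠(JV, VZ) = 90.00° ✓; |VZ| = 23.50 ✓; ∠VZE = 131.4° ✓; |ZE| = 18.70 ✓; ∠ZET = 144.2° ✓; |ET| = 13.00 ✓; ∠ETL = 99.30° ✓; |TL| = 29.00 ✗.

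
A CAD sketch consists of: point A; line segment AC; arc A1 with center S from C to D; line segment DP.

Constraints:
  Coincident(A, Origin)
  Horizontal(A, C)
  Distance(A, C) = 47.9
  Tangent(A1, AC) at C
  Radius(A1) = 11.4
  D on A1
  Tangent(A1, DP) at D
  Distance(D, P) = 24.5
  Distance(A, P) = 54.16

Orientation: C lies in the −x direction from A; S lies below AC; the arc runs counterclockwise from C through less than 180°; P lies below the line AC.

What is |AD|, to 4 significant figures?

59.41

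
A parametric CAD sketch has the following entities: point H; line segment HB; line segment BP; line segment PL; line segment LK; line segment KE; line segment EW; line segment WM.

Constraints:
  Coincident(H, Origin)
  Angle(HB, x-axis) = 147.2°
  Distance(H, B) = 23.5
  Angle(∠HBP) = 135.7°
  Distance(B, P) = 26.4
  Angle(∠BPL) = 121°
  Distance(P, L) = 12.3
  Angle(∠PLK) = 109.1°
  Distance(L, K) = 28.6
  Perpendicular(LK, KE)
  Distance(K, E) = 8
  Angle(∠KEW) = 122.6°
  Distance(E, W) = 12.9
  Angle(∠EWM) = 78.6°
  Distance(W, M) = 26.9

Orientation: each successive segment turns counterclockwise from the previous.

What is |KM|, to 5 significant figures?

22.952

∠KEW = 122.6° gives EW at 108.80° from the x-axis; with |EW| = 12.9, W = (-26.544, -3.5067). ∠EWM = 78.6° gives WM at -149.80° from the x-axis; with |WM| = 26.9, M = (-49.793, -17.038). Then |KM| = |M − K| = 22.952.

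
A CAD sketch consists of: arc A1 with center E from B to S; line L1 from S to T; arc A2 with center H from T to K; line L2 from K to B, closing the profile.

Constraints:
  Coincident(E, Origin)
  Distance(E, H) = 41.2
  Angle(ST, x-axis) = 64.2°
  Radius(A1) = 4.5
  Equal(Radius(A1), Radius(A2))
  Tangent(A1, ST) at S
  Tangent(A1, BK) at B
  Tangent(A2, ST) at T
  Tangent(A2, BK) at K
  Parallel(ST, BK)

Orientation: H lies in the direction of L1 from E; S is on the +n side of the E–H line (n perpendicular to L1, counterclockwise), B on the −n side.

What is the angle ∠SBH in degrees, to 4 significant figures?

83.77°

The slot axis is L1's direction at 64.2°, so u = (cos 64.2°, sin 64.2°) = (0.4352, 0.9003) and n = (−sin 64.2°, cos 64.2°) = (-0.9003, 0.4352). E is at the origin and H lies 41.2 along u from E, so H = 41.2·u = (17.93, 37.09). Tangency of A1 to both parallel lines with radius 4.5 puts S and B at E ± 4.5·n: S = (-4.051, 1.959), B = (4.051, -1.959). Then cos ∠SBH = BS·BH / (|BS||BH|), giving 83.77°.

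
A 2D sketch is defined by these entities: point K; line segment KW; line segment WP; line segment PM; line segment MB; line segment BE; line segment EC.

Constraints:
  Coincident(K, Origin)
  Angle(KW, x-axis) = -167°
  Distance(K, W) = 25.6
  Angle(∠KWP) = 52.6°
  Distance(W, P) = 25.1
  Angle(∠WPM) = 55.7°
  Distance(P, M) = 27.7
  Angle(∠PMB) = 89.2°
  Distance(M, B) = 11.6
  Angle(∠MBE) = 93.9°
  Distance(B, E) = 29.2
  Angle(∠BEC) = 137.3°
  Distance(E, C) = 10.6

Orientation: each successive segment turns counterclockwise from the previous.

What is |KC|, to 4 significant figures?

33.49

K is at the origin; KW runs at -167.0° with length 25.6, so W = (-24.94, -5.759). ∠KWP = 52.6° gives WP at -39.60° from the x-axis; with |WP| = 25.1, P = (-5.604, -21.76). ∠WPM = 55.7° gives PM at 84.70° from the x-axis; with |PM| = 27.7, M = (-3.045, 5.823). ∠PMB = 89.2° gives MB at 175.5° from the x-axis; with |MB| = 11.6, B = (-14.61, 6.734). ∠MBE = 93.9° gives BE at -98.40° from the x-axis; with |BE| = 29.2, E = (-18.88, -22.15). ∠BEC = 137.3° gives EC at -55.70° from the x-axis; with |EC| = 10.6, C = (-12.90, -30.91). Then |KC| = |C − K| = 33.49.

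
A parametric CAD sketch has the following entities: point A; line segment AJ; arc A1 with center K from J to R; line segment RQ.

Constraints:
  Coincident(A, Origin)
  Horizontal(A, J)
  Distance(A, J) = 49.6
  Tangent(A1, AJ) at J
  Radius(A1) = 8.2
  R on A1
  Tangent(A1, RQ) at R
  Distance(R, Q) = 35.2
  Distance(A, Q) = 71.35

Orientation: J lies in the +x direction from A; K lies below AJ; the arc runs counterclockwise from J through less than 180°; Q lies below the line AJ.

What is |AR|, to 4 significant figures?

43.66

Checks: |KJ| = 8.200 ✓; |KR| = 8.200 ✓; ∠(KR, RQ) = 90.00° ✓; |RQ| = 35.20 ✓; |AQ| = 71.35 ✓.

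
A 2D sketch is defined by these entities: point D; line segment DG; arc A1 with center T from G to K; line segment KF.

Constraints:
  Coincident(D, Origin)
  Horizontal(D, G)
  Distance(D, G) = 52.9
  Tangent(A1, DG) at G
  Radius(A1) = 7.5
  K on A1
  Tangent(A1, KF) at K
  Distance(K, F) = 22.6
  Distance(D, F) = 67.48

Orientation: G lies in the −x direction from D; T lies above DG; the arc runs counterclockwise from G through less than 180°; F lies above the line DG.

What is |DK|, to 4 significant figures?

48.39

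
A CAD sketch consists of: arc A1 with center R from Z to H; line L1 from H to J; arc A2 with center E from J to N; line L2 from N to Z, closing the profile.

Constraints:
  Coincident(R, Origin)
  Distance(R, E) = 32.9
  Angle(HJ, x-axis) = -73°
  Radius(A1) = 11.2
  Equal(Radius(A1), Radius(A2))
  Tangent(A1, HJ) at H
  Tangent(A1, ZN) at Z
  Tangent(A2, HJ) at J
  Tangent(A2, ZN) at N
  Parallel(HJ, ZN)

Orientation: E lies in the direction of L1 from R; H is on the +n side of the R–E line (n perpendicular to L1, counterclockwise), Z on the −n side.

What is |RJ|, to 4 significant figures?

34.75

Tangency of A1 to both parallel lines with radius 11.2 puts H and Z at R ± 11.2·n: H = (10.71, 3.275), Z = (-10.71, -3.275). Equal radii place J and N the same way about E: J = E + 11.2·n = (20.33, -28.19), N = E − 11.2·n = (-1.092, -34.74). Then |RJ| = |J − R| = 34.75.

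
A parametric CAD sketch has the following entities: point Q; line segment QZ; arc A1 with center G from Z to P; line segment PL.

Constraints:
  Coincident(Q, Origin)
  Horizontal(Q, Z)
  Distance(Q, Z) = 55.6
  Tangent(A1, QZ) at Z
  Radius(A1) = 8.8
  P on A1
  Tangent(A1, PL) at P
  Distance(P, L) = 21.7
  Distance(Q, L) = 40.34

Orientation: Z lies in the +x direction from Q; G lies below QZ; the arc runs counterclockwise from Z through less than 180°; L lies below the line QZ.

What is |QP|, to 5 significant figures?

48.902

Q is at the origin; Q and Z share the same y with |QZ| = 55.6 and Z on the +x side, so Z = (55.600, 0.0000). The tangent condition forces GZ to be normal to QZ, so G = Z + (0, -8.8) = (55.600, -8.8000). Since GP ⟂ PL (tangency), |GL| = √(8.8² + 21.7²) = 23.416 regardless of where P sits on A1. So L lies on both circle(Q, 40.34) and circle(G, 23.416); the below-QZ intersection is L = (35.034, -19.998). P is the foot of the tangent from L: P = (48.796, -3.2193).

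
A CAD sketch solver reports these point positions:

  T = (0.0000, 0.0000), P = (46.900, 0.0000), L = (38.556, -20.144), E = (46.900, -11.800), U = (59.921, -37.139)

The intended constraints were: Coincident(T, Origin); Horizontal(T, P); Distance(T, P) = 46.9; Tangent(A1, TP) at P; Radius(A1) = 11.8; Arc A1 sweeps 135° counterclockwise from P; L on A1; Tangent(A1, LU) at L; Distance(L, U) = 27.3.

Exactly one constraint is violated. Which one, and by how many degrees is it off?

Tangent(A1, LU) at L — off by 6.50°.

T = (0.00, 0.00) ✓; T.y = 0.00, P.y = 0.00 ✓; |TP| = 46.90 ✓; ∠(EP, PT) = 90.00° ✓; |EP| = 11.80 ✓; bearing(E→L) − bearing(E→P) = 135.0° ✓; |EL| = 11.80 ✓; ∠(EL, LU) = 83.50° ✗; |LU| = 27.30 ✓.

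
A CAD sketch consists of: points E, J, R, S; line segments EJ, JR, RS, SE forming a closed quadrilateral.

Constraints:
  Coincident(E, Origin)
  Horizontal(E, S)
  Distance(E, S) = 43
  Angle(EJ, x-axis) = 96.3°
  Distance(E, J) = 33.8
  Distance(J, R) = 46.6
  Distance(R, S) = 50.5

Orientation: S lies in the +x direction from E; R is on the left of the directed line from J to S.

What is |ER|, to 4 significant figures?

64.19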